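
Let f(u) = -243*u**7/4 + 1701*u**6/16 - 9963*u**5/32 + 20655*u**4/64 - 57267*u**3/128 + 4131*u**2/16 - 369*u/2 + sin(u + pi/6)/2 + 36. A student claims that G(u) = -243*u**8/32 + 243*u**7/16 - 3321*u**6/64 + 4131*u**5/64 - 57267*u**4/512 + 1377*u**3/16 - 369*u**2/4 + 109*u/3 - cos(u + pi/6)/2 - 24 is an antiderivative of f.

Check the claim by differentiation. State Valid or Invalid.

d/du[G] = -243*u**7/4 + 1701*u**6/16 - 9963*u**5/32 + 20655*u**4/64 - 57267*u**3/128 + 4131*u**2/16 - 369*u/2 + sin(u + pi/6)/2 + 109/3
d/du[G] - f(u) = 1/3 != 0.

Invalid: d/du[G] - f = 1/3, which is not 0.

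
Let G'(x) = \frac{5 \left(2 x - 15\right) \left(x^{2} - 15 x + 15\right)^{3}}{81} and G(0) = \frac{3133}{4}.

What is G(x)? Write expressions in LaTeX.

G(x) = \frac{5 x^{8} - 300 x^{7} + 7050 x^{6} - 81000 x^{5} + 462375 x^{4} - 1215000 x^{3} + 1586250 x^{2} - 1012500 x + 253773}{324}

G'(x) matches the chain-rule pattern g'(h)*h' with inner function h(x) = \frac{x^{2}}{3} - 5 x + 5; substituting u = h(x) collapses the integral.
A general antiderivative is \frac{5 \left(\frac{x^{2}}{3} - 5 x + 5\right)^{4}}{4} + C.
The condition gives C = \frac{3133}{4} - (\frac{3125}{4}) = 2.
So G(x) = \frac{5 x^{8} - 300 x^{7} + 7050 x^{6} - 81000 x^{5} + 462375 x^{4} - 1215000 x^{3} + 1586250 x^{2} - 1012500 x + 253773}{324}.
Check: d/dx[\frac{5 x^{8} - 300 x^{7} + 7050 x^{6} - 81000 x^{5} + 462375 x^{4} - 1215000 x^{3} + 1586250 x^{2} - 1012500 x + 253773}{324}] = \frac{10 x^{7}}{81} - \frac{175 x^{6}}{27} + \frac{1175 x^{5}}{9} - 1250 x^{4} + \frac{17125 x^{3}}{3} - 11250 x^{2} + \frac{29375 x}{3} - 3125, which equals G'(x).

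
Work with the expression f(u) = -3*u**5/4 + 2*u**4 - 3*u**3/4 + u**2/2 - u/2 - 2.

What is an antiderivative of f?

Integrate term by term and add the pieces.
Check: d/du[-u**6/8 + 2*u**5/5 - 3*u**4/16 + u**3/6 - u**2/4 - 2*u] = -3*u**5/4 + 2*u**4 - 3*u**3/4 + u**2/2 - u/2 - 2 = f(u).

An antiderivative is F(u) = -u**6/8 + 2*u**5/5 - 3*u**4/16 + u**3/6 - u**2/4 - 2*u.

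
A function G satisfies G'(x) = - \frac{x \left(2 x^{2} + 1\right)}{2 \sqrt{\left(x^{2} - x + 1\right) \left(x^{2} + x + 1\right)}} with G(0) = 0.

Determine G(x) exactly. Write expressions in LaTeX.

G(x) = \frac{1}{2} - \frac{\sqrt{x^{4} + x^{2} + 1}}{2}

The substitution u = x^{4} + x^{2} + 1 works: G'(x) is exactly (dG/du)*(du/dx) for that inner function.
A general antiderivative is - \frac{\sqrt{x^{4} + x^{2} + 1}}{2} + C.
The condition gives C = 0 - (- \frac{1}{2}) = \frac{1}{2}.
So G(x) = \frac{1}{2} - \frac{\sqrt{x^{4} + x^{2} + 1}}{2}.
Check: d/dx[\frac{1}{2} - \frac{\sqrt{x^{4} + x^{2} + 1}}{2}] = \frac{- 2 x^{3} - x}{2 \sqrt{x^{4} + x^{2} + 1}}, which equals G'(x).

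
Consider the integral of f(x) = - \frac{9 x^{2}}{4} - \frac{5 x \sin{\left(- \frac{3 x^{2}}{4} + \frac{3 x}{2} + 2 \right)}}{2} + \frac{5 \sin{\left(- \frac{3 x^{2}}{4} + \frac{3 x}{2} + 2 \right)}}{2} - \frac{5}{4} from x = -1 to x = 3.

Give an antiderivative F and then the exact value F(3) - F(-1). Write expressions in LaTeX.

Antiderivative: F(x) = - \frac{3 x^{3}}{4} - \frac{5 x}{4} - \frac{5 \cos{\left(- \frac{3 x^{2}}{4} + \frac{3 x}{2} + 2 \right)}}{3}; value = -26

The integrand splits into summands that can be handled one at a time.
F(x) = - \frac{3 x^{3}}{4} - \frac{5 x}{4} - \frac{5 \cos{\left(- \frac{3 x^{2}}{4} + \frac{3 x}{2} + 2 \right)}}{3} is an antiderivative of f.
Check: d/dx[- \frac{3 x^{3}}{4} - \frac{5 x}{4} - \frac{5 \cos{\left(- \frac{3 x^{2}}{4} + \frac{3 x}{2} + 2 \right)}}{3}] = - \frac{9 x^{2}}{4} - \frac{5 x \sin{\left(- \frac{3 x^{2}}{4} + \frac{3 x}{2} + 2 \right)}}{2} + \frac{5 \sin{\left(- \frac{3 x^{2}}{4} + \frac{3 x}{2} + 2 \right)}}{2} - \frac{5}{4} = f(x).
F(3) = -24 - \frac{5 \cos{\left(\frac{1}{4} \right)}}{3}; F(-1) = 2 - \frac{5 \cos{\left(\frac{1}{4} \right)}}{3}.
Integral = F(3) - F(-1) = -26.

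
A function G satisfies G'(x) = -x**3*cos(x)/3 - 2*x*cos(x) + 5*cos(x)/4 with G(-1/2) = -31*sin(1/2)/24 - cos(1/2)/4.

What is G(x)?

G(x) = -x**3*sin(x)/3 - x**2*cos(x) + 5*sin(x)/4

The integrand splits into summands that can be handled one at a time.
A general antiderivative is -x**3*sin(x)/3 - x**2*cos(x) + 5*sin(x)/4 + C.
The condition gives C = -31*sin(1/2)/24 - cos(1/2)/4 - (-31*sin(1/2)/24 - cos(1/2)/4) = 0.
So G(x) = -x**3*sin(x)/3 - x**2*cos(x) + 5*sin(x)/4.
Check: d/dx[-x**3*sin(x)/3 - x**2*cos(x) + 5*sin(x)/4] = -x**3*cos(x)/3 - 2*x*cos(x) + 5*cos(x)/4 = G'(x).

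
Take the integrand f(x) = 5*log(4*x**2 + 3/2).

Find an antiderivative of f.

An antiderivative is F(x) = 5*(2*x*log(4*x**2 + 3/2) - 4*x + sqrt(6)*atan(2*sqrt(6)*x/3))/2.

A candidate is checked by its d/dx: the result must match f(x).
Check: d/dx[5*(2*x*log(4*x**2 + 3/2) - 4*x + sqrt(6)*atan(2*sqrt(6)*x/3))/2] = 5*log(4*x**2 + 3/2) = f(x).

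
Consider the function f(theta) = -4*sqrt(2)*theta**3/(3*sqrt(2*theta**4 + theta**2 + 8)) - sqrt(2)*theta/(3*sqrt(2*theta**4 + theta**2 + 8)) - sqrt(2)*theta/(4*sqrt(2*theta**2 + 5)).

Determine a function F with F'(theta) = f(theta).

Integrate term by term and add the pieces.
Check: d/dtheta[-sqrt(theta**2 + 5/2)/4 - 2*sqrt(theta**4 + theta**2/2 + 4)/3] = (-16*sqrt(2)*theta**3*sqrt(2*theta**2 + 5) - 4*sqrt(2)*theta*sqrt(2*theta**2 + 5) - 3*sqrt(2)*theta*sqrt(2*theta**4 + theta**2 + 8))/(12*sqrt(2*theta**2 + 5)*sqrt(2*theta**4 + theta**2 + 8)), which equals f(theta).

An antiderivative is F(theta) = -sqrt(theta**2 + 5/2)/4 - 2*sqrt(theta**4 + theta**2/2 + 4)/3.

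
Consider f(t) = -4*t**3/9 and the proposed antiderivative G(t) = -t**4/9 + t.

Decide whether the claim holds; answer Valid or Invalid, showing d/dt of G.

d/dt[G] = 1 - 4*t**3/9
d/dt[G] - f(t) = 1 != 0.

Invalid: d/dt[G] - f = 1, which is not 0.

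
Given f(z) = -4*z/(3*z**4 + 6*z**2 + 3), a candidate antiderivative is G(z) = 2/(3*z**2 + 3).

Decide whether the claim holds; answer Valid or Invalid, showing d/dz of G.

Valid - the claim checks out under differentiation.

d/dz[G] = -4*z/(3*z**4 + 6*z**2 + 3)
This equals f(z) exactly, so the claim holds.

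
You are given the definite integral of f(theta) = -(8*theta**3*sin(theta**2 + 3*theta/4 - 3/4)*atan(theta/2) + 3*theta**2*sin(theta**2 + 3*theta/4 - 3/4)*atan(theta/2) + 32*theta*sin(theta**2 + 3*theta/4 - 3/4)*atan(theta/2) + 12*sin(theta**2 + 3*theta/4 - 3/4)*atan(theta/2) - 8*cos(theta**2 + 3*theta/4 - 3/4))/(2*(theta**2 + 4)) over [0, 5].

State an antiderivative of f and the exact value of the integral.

Antiderivative: F(theta) = 2*cos(theta**2 + 3*theta/4 - 3/4)*atan(theta/2); value = 2*cos(28)*atan(5/2)

f has the shape u'v + uv' for u = 2*atan(theta/2) and v = cos(theta**2 + 3*theta/4 - 3/4) — it is the derivative of the product u*v.
F(theta) = 2*cos(theta**2 + 3*theta/4 - 3/4)*atan(theta/2) is an antiderivative of f.
Check: d/dtheta[2*cos(theta**2 + 3*theta/4 - 3/4)*atan(theta/2)] = (-8*theta**3*sin(theta**2 + 3*theta/4 - 3/4)*atan(theta/2) - 3*theta**2*sin(theta**2 + 3*theta/4 - 3/4)*atan(theta/2) - 32*theta*sin(theta**2 + 3*theta/4 - 3/4)*atan(theta/2) - 12*sin(theta**2 + 3*theta/4 - 3/4)*atan(theta/2) + 8*cos(theta**2 + 3*theta/4 - 3/4))/(2*theta**2 + 8), which equals f(theta).
F(5) = 2*cos(28)*atan(5/2); F(0) = 0.
Integral = F(5) - F(0) = 2*cos(28)*atan(5/2).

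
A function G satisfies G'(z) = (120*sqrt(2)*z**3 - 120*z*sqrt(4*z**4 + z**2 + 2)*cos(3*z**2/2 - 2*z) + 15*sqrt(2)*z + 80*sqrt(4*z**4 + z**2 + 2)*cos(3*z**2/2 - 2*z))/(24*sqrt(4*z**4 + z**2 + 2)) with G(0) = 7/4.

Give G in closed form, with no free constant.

G(z) = sqrt(2)*(15*sqrt(4*z**4 + z**2 + 2) - 20*sqrt(2)*sin(3*z**2/2 - 2*z) + 6*sqrt(2))/24

A candidate passes only if d/dz[G] lands on the given G'(z) exactly.
A general antiderivative is 5*sqrt(2*z**4 + z**2/2 + 1)/4 - 5*sin(3*z**2/2 - 2*z)/3 + C.
The condition gives C = 7/4 - (5/4) = 1/2.
So G(z) = sqrt(2)*(15*sqrt(4*z**4 + z**2 + 2) - 20*sqrt(2)*sin(3*z**2/2 - 2*z) + 6*sqrt(2))/24.
Check: d/dz[sqrt(2)*(15*sqrt(4*z**4 + z**2 + 2) - 20*sqrt(2)*sin(3*z**2/2 - 2*z) + 6*sqrt(2))/24] = (120*sqrt(2)*z**3 - 120*z*sqrt(4*z**4 + z**2 + 2)*cos(3*z**2/2 - 2*z) + 15*sqrt(2)*z + 80*sqrt(4*z**4 + z**2 + 2)*cos(3*z**2/2 - 2*z))/(24*sqrt(4*z**4 + z**2 + 2)) = G'(z).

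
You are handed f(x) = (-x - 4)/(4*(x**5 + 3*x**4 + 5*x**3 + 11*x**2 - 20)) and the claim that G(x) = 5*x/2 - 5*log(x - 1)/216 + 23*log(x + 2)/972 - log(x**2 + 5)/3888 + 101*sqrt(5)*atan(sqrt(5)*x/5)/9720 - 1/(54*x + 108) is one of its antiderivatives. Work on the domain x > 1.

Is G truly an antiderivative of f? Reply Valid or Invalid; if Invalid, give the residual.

d/dx[G] = (10*x**5 + 30*x**4 + 50*x**3 + 110*x**2 - x - 204)/(4*x**5 + 12*x**4 + 20*x**3 + 44*x**2 - 80)
d/dx[G] - f(x) = 5/2 != 0.

Invalid: d/dx[G] - f = 5/2, which is not 0.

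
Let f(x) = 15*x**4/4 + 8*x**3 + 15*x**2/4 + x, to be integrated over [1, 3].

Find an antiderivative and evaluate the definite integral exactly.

Integrate term by term and add the pieces.
F(x) = 3*x**5/4 + 2*x**4 + 5*x**3/4 + x**2/2 is an antiderivative of f.
Check: d/dx[3*x**5/4 + 2*x**4 + 5*x**3/4 + x**2/2] = 15*x**4/4 + 8*x**3 + 15*x**2/4 + x = f(x).
F(3) = 765/2; F(1) = 9/2.
Integral = F(3) - F(1) = 378.

Antiderivative: F(x) = 3*x**5/4 + 2*x**4 + 5*x**3/4 + x**2/2; value = 378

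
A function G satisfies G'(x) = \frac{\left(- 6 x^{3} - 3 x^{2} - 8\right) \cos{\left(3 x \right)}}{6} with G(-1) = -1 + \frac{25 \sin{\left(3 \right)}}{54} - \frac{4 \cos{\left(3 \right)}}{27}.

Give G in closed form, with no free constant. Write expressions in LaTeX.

For G(x) to be correct, d/dx[G] must agree with the stated G'(x) identically.
A general antiderivative is - \frac{x^{3} \sin{\left(3 x \right)}}{3} - \frac{x^{2} \sin{\left(3 x \right)}}{6} - \frac{x^{2} \cos{\left(3 x \right)}}{3} + \frac{2 x \sin{\left(3 x \right)}}{9} - \frac{x \cos{\left(3 x \right)}}{9} - \frac{11 \sin{\left(3 x \right)}}{27} + \frac{2 \cos{\left(3 x \right)}}{27} + C.
The condition gives C = -1 + \frac{25 \sin{\left(3 \right)}}{54} - \frac{4 \cos{\left(3 \right)}}{27} - (\frac{25 \sin{\left(3 \right)}}{54} - \frac{4 \cos{\left(3 \right)}}{27}) = -1.
So G(x) = - \frac{x^{3} \sin{\left(3 x \right)}}{3} - \frac{x^{2} \sin{\left(3 x \right)}}{6} - \frac{x^{2} \cos{\left(3 x \right)}}{3} + \frac{2 x \sin{\left(3 x \right)}}{9} - \frac{x \cos{\left(3 x \right)}}{9} - \frac{11 \sin{\left(3 x \right)}}{27} + \frac{2 \cos{\left(3 x \right)}}{27} - 1.
Check: d/dx[- \frac{x^{3} \sin{\left(3 x \right)}}{3} - \frac{x^{2} \sin{\left(3 x \right)}}{6} - \frac{x^{2} \cos{\left(3 x \right)}}{3} + \frac{2 x \sin{\left(3 x \right)}}{9} - \frac{x \cos{\left(3 x \right)}}{9} - \frac{11 \sin{\left(3 x \right)}}{27} + \frac{2 \cos{\left(3 x \right)}}{27} - 1] = - x^{3} \cos{\left(3 x \right)} - \frac{x^{2} \cos{\left(3 x \right)}}{2} - \frac{4 \cos{\left(3 x \right)}}{3}, which equals G'(x).

G(x) = - \frac{x^{3} \sin{\left(3 x \right)}}{3} - \frac{x^{2} \sin{\left(3 x \right)}}{6} - \frac{x^{2} \cos{\left(3 x \right)}}{3} + \frac{2 x \sin{\left(3 x \right)}}{9} - \frac{x \cos{\left(3 x \right)}}{9} - \frac{11 \sin{\left(3 x \right)}}{27} + \frac{2 \cos{\left(3 x \right)}}{27} - 1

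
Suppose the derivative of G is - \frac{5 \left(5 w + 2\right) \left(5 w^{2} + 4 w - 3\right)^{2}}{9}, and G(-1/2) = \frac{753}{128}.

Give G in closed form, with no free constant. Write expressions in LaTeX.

G'(w) matches the chain-rule pattern g'(h)*h' with inner function h(w) = - \frac{5 w^{2}}{3} - \frac{4 w}{3} + 1; substituting u = h(w) collapses the integral.
A general antiderivative is \frac{5 \left(- \frac{5 w^{2}}{3} - \frac{4 w}{3} + 1\right)^{3}}{2} + C.
The condition gives C = \frac{753}{128} - (\frac{625}{128}) = 1.
So G(w) = - \frac{625 w^{6}}{54} - \frac{250 w^{5}}{9} - \frac{25 w^{4}}{18} + \frac{740 w^{3}}{27} + \frac{5 w^{2}}{6} - 10 w + \frac{7}{2}.
Check: d/dw[- \frac{625 w^{6}}{54} - \frac{250 w^{5}}{9} - \frac{25 w^{4}}{18} + \frac{740 w^{3}}{27} + \frac{5 w^{2}}{6} - 10 w + \frac{7}{2}] = - \frac{625 w^{5}}{9} - \frac{1250 w^{4}}{9} - \frac{50 w^{3}}{9} + \frac{740 w^{2}}{9} + \frac{5 w}{3} - 10, which equals G'(w).

G(w) = - \frac{625 w^{6}}{54} - \frac{250 w^{5}}{9} - \frac{25 w^{4}}{18} + \frac{740 w^{3}}{27} + \frac{5 w^{2}}{6} - 10 w + \frac{7}{2}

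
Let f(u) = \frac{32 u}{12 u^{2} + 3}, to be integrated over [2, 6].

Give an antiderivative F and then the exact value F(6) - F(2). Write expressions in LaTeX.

f matches the chain-rule pattern g'(h)*h' with inner function h(u) = 4 u^{2} + 1; substituting w = h(u) collapses the integral.
F(u) = \frac{4 \log{\left(4 u^{2} + 1 \right)}}{3} is an antiderivative of f.
Check: d/du[\frac{4 \log{\left(4 u^{2} + 1 \right)}}{3}] = \frac{32 u}{12 u^{2} + 3} = f(u).
F(6) = \frac{4 \log{\left(145 \right)}}{3}; F(2) = \frac{4 \log{\left(17 \right)}}{3}.
Integral = F(6) - F(2) = - \frac{4 \log{\left(17 \right)}}{3} + \frac{4 \log{\left(145 \right)}}{3}.

Antiderivative: F(u) = \frac{4 \log{\left(4 u^{2} + 1 \right)}}{3}; value = - \frac{4 \log{\left(17 \right)}}{3} + \frac{4 \log{\left(145 \right)}}{3}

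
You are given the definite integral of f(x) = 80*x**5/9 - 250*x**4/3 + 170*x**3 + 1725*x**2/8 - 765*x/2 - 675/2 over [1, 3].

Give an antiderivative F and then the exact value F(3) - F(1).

Antiderivative: F(x) = 40*x**6/27 - 50*x**5/3 + 85*x**4/2 + 575*x**3/8 - 765*x**2/4 - 675*x/2; value = 11765/108

The substitution u = -2*x**2/3 + 5*x/2 + 3 works: f is exactly (dF/du)*(du/dx) for that inner function.
F(x) = 40*x**6/27 - 50*x**5/3 + 85*x**4/2 + 575*x**3/8 - 765*x**2/4 - 675*x/2 is an antiderivative of f.
Check: d/dx[40*x**6/27 - 50*x**5/3 + 85*x**4/2 + 575*x**3/8 - 765*x**2/4 - 675*x/2] = 80*x**5/9 - 250*x**4/3 + 170*x**3 + 1725*x**2/8 - 765*x/2 - 675/2 = f(x).
F(3) = -2565/8; F(1) = -92785/216.
Integral = F(3) - F(1) = 11765/108.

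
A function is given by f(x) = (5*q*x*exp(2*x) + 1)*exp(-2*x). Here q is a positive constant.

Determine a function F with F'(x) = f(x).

Since d/dx undoes antidifferentiation here, F'(x) = f(x) is required of F(x).
Check: d/dx[(5*q*x**2*exp(2*x) - 1)*exp(-2*x)/2] = (5*q*x*exp(2*x) + 1)*exp(-2*x) = f(x).

An antiderivative is F(x) = (5*q*x**2*exp(2*x) - 1)*exp(-2*x)/2.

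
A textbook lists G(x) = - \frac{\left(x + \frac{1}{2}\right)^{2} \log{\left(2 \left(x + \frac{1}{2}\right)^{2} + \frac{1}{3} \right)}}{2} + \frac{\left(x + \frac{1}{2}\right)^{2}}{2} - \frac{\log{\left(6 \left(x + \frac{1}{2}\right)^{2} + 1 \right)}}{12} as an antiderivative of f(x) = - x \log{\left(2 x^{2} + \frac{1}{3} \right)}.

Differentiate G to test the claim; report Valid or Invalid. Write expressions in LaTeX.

d/dx[G] = - x \log{\left(12 x^{2} + 12 x + 5 \right)} + x \log{\left(6 \right)} - \frac{\log{\left(12 x^{2} + 12 x + 5 \right)}}{2} + \frac{\log{\left(6 \right)}}{2}
d/dx[G] - f(x) = x \log{\left(2 x^{2} + \frac{1}{3} \right)} - x \log{\left(12 x^{2} + 12 x + 5 \right)} + x \log{\left(6 \right)} - \frac{\log{\left(12 x^{2} + 12 x + 5 \right)}}{2} + \frac{\log{\left(6 \right)}}{2} != 0.

Invalid: d/dx[G] - f = x \log{\left(2 x^{2} + \frac{1}{3} \right)} - x \log{\left(12 x^{2} + 12 x + 5 \right)} + x \log{\left(6 \right)} - \frac{\log{\left(12 x^{2} + 12 x + 5 \right)}}{2} + \frac{\log{\left(6 \right)}}{2}, which is not 0.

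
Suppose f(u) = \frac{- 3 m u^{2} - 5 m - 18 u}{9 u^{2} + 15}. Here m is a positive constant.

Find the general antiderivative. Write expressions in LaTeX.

F(u) = - \frac{m u}{3} - \log{\left(3 u^{2} + 5 \right)} + C

For F(u) to be correct the identity F'(u) - f(u) = 0 must hold.
Check: d/du[- \frac{m u}{3} - \log{\left(3 u^{2} + 5 \right)}] = \frac{- 3 m u^{2} - 5 m - 18 u}{9 u^{2} + 15} = f(u).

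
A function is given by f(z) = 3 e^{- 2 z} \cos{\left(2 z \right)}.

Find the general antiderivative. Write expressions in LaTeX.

Since d/dz undoes antidifferentiation here, F'(z) = f(z) is required of F(z).
Check: d/dz[\frac{\left(3 \sin{\left(2 z \right)} - 3 \cos{\left(2 z \right)}\right) e^{- 2 z}}{4}] = 3 e^{- 2 z} \cos{\left(2 z \right)} = f(z).

F(z) = \frac{\left(3 \sin{\left(2 z \right)} - 3 \cos{\left(2 z \right)}\right) e^{- 2 z}}{4} + C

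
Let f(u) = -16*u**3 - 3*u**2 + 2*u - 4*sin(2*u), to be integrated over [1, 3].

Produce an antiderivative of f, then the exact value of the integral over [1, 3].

The integrand splits into summands that can be handled one at a time.
F(u) = (-12*u**4 - 3*u**3 + 3*u**2 + 6*cos(2*u) + 2)/3 is an antiderivative of f.
Check: d/du[(-12*u**4 - 3*u**3 + 3*u**2 + 6*cos(2*u) + 2)/3] = -16*u**3 - 3*u**2 + 2*u - 4*sin(2*u) = f(u).
F(3) = -1024/3 + 2*cos(6); F(1) = -10/3 + 2*cos(2).
Integral = F(3) - F(1) = -338 - 2*cos(2) + 2*cos(6).

Antiderivative: F(u) = (-12*u**4 - 3*u**3 + 3*u**2 + 6*cos(2*u) + 2)/3; value = -338 - 2*cos(2) + 2*cos(6)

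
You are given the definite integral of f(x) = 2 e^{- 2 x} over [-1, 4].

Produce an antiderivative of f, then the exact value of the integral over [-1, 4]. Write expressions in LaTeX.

Check any antiderivative F(x) by computing F'(x) and comparing it with f(x).
F(x) = - e^{- 2 x} is an antiderivative of f.
Check: d/dx[- e^{- 2 x}] = 2 e^{- 2 x} = f(x).
F(4) = - \frac{1}{e^{8}}; F(-1) = - e^{2}.
Integral = F(4) - F(-1) = - \frac{1}{e^{8}} + e^{2}.

Antiderivative: F(x) = - e^{- 2 x}; value = - \frac{1}{e^{8}} + e^{2}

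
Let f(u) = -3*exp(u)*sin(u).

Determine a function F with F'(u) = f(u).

A first test for any F(u): its u-derivative must equal f(u) identically.
Check: d/du[-3*exp(u)*sin(u)/2 + 3*exp(u)*cos(u)/2] = -3*exp(u)*sin(u) = f(u).

An antiderivative is F(u) = -3*exp(u)*sin(u)/2 + 3*exp(u)*cos(u)/2.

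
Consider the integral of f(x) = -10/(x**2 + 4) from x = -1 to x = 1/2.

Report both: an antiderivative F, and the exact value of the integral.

Antiderivative: F(x) = -5*atan(x/2); value = -5*atan(1/2) - 5*atan(1/4)

Whatever form F(x) takes, F'(x) = f(x) is non-negotiable.
F(x) = -5*atan(x/2) is an antiderivative of f.
Check: d/dx[-5*atan(x/2)] = -10/(x**2 + 4) = f(x).
F(1/2) = -5*atan(1/4); F(-1) = 5*atan(1/2).
Integral = F(1/2) - F(-1) = -5*atan(1/2) - 5*atan(1/4).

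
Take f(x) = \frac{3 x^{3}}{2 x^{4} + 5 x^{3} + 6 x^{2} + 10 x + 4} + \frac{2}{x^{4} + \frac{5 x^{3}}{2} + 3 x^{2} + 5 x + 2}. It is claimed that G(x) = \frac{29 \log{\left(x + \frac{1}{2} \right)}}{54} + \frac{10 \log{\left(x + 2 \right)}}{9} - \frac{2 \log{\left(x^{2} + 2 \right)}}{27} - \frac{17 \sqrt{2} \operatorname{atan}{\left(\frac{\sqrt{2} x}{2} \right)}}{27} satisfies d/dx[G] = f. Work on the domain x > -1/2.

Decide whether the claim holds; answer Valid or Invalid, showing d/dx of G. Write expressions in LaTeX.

d/dx[G] = \frac{3 x^{3} + 4}{2 x^{4} + 5 x^{3} + 6 x^{2} + 10 x + 4}
This equals f(x) exactly, so the claim holds.

Valid - the claim checks out under differentiation.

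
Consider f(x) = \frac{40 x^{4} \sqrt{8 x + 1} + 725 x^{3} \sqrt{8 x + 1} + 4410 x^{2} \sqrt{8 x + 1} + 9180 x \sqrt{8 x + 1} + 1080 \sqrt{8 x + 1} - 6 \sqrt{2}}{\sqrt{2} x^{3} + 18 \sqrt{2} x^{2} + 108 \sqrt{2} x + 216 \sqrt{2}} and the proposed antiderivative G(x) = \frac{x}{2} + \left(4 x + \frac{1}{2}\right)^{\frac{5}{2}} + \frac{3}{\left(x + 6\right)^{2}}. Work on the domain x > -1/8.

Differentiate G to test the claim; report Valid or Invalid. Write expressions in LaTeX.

Invalid: d/dx[G] - f = \frac{1}{2}, which is not 0.

d/dx[G] = \frac{80 x^{4} \sqrt{8 x + 1} + 1450 x^{3} \sqrt{8 x + 1} + \sqrt{2} x^{3} + 8820 x^{2} \sqrt{8 x + 1} + 18 \sqrt{2} x^{2} + 18360 x \sqrt{8 x + 1} + 108 \sqrt{2} x + 2160 \sqrt{8 x + 1} + 204 \sqrt{2}}{2 \sqrt{2} x^{3} + 36 \sqrt{2} x^{2} + 216 \sqrt{2} x + 432 \sqrt{2}}
d/dx[G] - f(x) = \frac{1}{2} != 0.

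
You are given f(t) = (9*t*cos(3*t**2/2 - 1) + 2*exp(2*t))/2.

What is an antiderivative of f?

A first test for any F(t): its t-derivative must equal f(t) identically.
Check: d/dt[exp(2*t)/2 + 3*sin(3*t**2/2 - 1)/2] = 9*t*cos(3*t**2/2 - 1)/2 + exp(2*t), which equals f(t).

An antiderivative is F(t) = exp(2*t)/2 + 3*sin(3*t**2/2 - 1)/2.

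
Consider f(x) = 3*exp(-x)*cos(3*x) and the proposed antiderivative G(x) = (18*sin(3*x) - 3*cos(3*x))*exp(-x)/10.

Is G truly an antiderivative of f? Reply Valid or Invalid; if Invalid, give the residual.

d/dx[G] = (-9*sin(3*x) + 57*cos(3*x))*exp(-x)/10
d/dx[G] - f(x) = (-9*sin(3*x) + 27*cos(3*x))*exp(-x)/10 != 0.

Invalid: d/dx[G] - f = (-9*sin(3*x) + 27*cos(3*x))*exp(-x)/10, which is not 0.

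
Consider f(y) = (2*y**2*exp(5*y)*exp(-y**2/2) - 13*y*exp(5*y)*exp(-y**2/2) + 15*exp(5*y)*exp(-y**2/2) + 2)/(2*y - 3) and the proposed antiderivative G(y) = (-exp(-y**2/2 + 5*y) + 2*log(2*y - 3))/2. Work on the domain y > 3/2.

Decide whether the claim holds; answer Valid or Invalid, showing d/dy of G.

Invalid: d/dy[G] - f = (-y*exp(5*y) + 5*exp(5*y))*exp(-y**2/2)/2, which is not 0.

d/dy[G] = (2*y**2*exp(5*y)*exp(-y**2/2) - 13*y*exp(5*y)*exp(-y**2/2) + 15*exp(5*y)*exp(-y**2/2) + 4)/(4*y - 6)
d/dy[G] - f(y) = (-y*exp(5*y) + 5*exp(5*y))*exp(-y**2/2)/2 != 0.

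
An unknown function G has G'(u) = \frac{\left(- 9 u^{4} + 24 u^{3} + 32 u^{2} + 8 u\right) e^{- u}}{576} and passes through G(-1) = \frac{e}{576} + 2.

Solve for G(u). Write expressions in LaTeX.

G(u) = \frac{\left(9 u^{4} + 12 u^{3} + 4 u^{2} + 1152 e^{u}\right) e^{- u}}{576}

Recognize the product-rule pattern: G'(u) = v'r + vr' with v = \frac{\left(- \frac{u^{2}}{2} - \frac{u}{3}\right)^{2}}{16}, r = e^{- u}, so integration by parts undoes it.
A general antiderivative is \frac{\left(- \frac{u^{2}}{2} - \frac{u}{3}\right)^{2} e^{- u}}{16} + C.
The condition gives C = \frac{e}{576} + 2 - (\frac{e}{576}) = 2.
So G(u) = \frac{\left(9 u^{4} + 12 u^{3} + 4 u^{2} + 1152 e^{u}\right) e^{- u}}{576}.
Check: d/du[\frac{\left(9 u^{4} + 12 u^{3} + 4 u^{2} + 1152 e^{u}\right) e^{- u}}{576}] = \frac{\left(- 9 u^{4} + 24 u^{3} + 32 u^{2} + 8 u\right) e^{- u}}{576} = G'(u).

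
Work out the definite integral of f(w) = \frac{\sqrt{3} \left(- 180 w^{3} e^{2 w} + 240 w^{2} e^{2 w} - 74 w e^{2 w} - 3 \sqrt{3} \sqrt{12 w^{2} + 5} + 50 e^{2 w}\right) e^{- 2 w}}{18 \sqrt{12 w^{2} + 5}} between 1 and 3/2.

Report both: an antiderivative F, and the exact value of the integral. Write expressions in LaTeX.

Antiderivative: F(w) = \frac{\sqrt{3} \left(- 10 w^{2} \sqrt{12 w^{2} + 5} e^{2 w} + 20 w \sqrt{12 w^{2} + 5} e^{2 w} - 4 \sqrt{12 w^{2} + 5} e^{2 w} + 3 \sqrt{3}\right) e^{- 2 w}}{36}; value = - \frac{\sqrt{51}}{6} - \frac{1}{4 e^{2}} + \frac{1}{4 e^{3}} + \frac{7 \sqrt{6}}{18}

Since d/dw undoes antidifferentiation here, F'(w) = f(w) is required of F(w).
F(w) = \frac{\sqrt{3} \left(- 10 w^{2} \sqrt{12 w^{2} + 5} e^{2 w} + 20 w \sqrt{12 w^{2} + 5} e^{2 w} - 4 \sqrt{12 w^{2} + 5} e^{2 w} + 3 \sqrt{3}\right) e^{- 2 w}}{36} is an antiderivative of f.
Check: d/dw[\frac{\sqrt{3} \left(- 10 w^{2} \sqrt{12 w^{2} + 5} e^{2 w} + 20 w \sqrt{12 w^{2} + 5} e^{2 w} - 4 \sqrt{12 w^{2} + 5} e^{2 w} + 3 \sqrt{3}\right) e^{- 2 w}}{36}] = \frac{\left(- 180 \sqrt{3} w^{3} e^{2 w} + 240 \sqrt{3} w^{2} e^{2 w} - 74 \sqrt{3} w e^{2 w} - 9 \sqrt{12 w^{2} + 5} + 50 \sqrt{3} e^{2 w}\right) e^{- 2 w}}{18 \sqrt{12 w^{2} + 5}}, which equals f(w).
F(3/2) = \frac{1}{4 e^{3}} + \frac{7 \sqrt{6}}{18}; F(1) = \frac{1}{4 e^{2}} + \frac{\sqrt{51}}{6}.
Integral = F(3/2) - F(1) = - \frac{\sqrt{51}}{6} - \frac{1}{4 e^{2}} + \frac{1}{4 e^{3}} + \frac{7 \sqrt{6}}{18}.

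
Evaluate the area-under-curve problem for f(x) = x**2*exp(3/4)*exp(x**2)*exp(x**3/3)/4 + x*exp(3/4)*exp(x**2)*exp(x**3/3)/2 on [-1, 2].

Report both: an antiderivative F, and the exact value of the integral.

f matches the chain-rule pattern g'(h)*h' with inner function h(x) = x**3/3 + x**2 + 3/4; substituting u = h(x) collapses the integral.
F(x) = exp(3/4)*exp(x**2)*exp(x**3/3)/4 is an antiderivative of f.
Check: d/dx[exp(3/4)*exp(x**2)*exp(x**3/3)/4] = x**2*exp(3/4)*exp(x**2)*exp(x**3/3)/4 + x*exp(3/4)*exp(x**2)*exp(x**3/3)/2 = f(x).
F(2) = exp(89/12)/4; F(-1) = exp(17/12)/4.
Integral = F(2) - F(-1) = -exp(17/12)/4 + exp(89/12)/4.

Antiderivative: F(x) = exp(3/4)*exp(x**2)*exp(x**3/3)/4; value = -exp(17/12)/4 + exp(89/12)/4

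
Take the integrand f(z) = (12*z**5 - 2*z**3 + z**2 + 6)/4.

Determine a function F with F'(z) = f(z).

An antiderivative is F(z) = z**6/2 - z**4/8 + z**3/12 + 3*z/2.

Whatever form F(z) takes, F'(z) = f(z) is non-negotiable.
Check: d/dz[z**6/2 - z**4/8 + z**3/12 + 3*z/2] = 3*z**5 - z**3/2 + z**2/4 + 3/2, which equals f(z).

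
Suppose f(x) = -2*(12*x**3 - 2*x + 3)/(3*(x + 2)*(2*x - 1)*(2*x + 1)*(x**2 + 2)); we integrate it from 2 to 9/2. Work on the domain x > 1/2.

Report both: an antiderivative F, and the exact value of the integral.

Antiderivative: F(x) = -14*log(x - 1/2)/135 + 10*log(x + 1/2)/81 + 89*log(x + 2)/135 - 55*log(x**2 + 2)/162 - 23*sqrt(2)*atan(sqrt(2)*x/2)/81; value = -103*log(4)/135 - 55*log(89/4)/162 - 23*sqrt(2)*atan(9*sqrt(2)/4)/81 - 10*log(5/2)/81 + 14*log(3/2)/135 + 10*log(5)/81 + 23*sqrt(2)*atan(sqrt(2))/81 + 55*log(6)/162 + 89*log(13/2)/135

The denominator factors as 3*(x + 2)*(2*x - 1)*(2*x + 1)*(x**2 + 2); partial fractions split f into directly integrable pieces: -(55*x + 46)/(81*(x**2 + 2)) + 20/(81*(2*x + 1)) - 28/(135*(2*x - 1)) + 89/(135*(x + 2)).
F(x) = -14*log(x - 1/2)/135 + 10*log(x + 1/2)/81 + 89*log(x + 2)/135 - 55*log(x**2 + 2)/162 - 23*sqrt(2)*atan(sqrt(2)*x/2)/81 is an antiderivative of f.
Check: d/dx[-14*log(x - 1/2)/135 + 10*log(x + 1/2)/81 + 89*log(x + 2)/135 - 55*log(x**2 + 2)/162 - 23*sqrt(2)*atan(sqrt(2)*x/2)/81] = (-24*x**3 + 4*x - 6)/(12*x**5 + 24*x**4 + 21*x**3 + 42*x**2 - 6*x - 12), which equals f(x).
F(9/2) = -55*log(89/4)/162 - 23*sqrt(2)*atan(9*sqrt(2)/4)/81 - 14*log(4)/135 + 10*log(5)/81 + 89*log(13/2)/135; F(2) = -55*log(6)/162 - 23*sqrt(2)*atan(sqrt(2))/81 - 14*log(3/2)/135 + 10*log(5/2)/81 + 89*log(4)/135.
Integral = F(9/2) - F(2) = -103*log(4)/135 - 55*log(89/4)/162 - 23*sqrt(2)*atan(9*sqrt(2)/4)/81 - 10*log(5/2)/81 + 14*log(3/2)/135 + 10*log(5)/81 + 23*sqrt(2)*atan(sqrt(2))/81 + 55*log(6)/162 + 89*log(13/2)/135.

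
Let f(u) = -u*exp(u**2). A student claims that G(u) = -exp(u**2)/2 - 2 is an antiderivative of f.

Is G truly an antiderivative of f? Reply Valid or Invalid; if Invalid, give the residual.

Valid. The derivative of G reproduces f.

d/du[G] = -u*exp(u**2)
This equals f(u) exactly, so the claim holds.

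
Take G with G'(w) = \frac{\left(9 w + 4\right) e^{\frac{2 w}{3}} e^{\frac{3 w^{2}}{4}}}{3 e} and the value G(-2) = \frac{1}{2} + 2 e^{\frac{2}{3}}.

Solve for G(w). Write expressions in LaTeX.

G'(w) matches the chain-rule pattern g'(h)*h' with inner function h(w) = \frac{3 w^{2}}{4} + \frac{2 w}{3} - 1; substituting u = h(w) collapses the integral.
A general antiderivative is 2 e^{\frac{3 w^{2}}{4} + \frac{2 w}{3} - 1} + C.
The condition gives C = \frac{1}{2} + 2 e^{\frac{2}{3}} - (2 e^{\frac{2}{3}}) = \frac{1}{2}.
So G(w) = \frac{4 e^{\frac{3 w^{2}}{4} + \frac{2 w}{3} - 1} + 1}{2}.
Check: d/dw[\frac{4 e^{\frac{3 w^{2}}{4} + \frac{2 w}{3} - 1} + 1}{2}] = \frac{3 w e^{\frac{2 w}{3}} e^{\frac{3 w^{2}}{4}}}{e} + \frac{4 e^{\frac{2 w}{3}} e^{\frac{3 w^{2}}{4}}}{3 e}, which equals G'(w).

G(w) = \frac{4 e^{\frac{3 w^{2}}{4} + \frac{2 w}{3} - 1} + 1}{2}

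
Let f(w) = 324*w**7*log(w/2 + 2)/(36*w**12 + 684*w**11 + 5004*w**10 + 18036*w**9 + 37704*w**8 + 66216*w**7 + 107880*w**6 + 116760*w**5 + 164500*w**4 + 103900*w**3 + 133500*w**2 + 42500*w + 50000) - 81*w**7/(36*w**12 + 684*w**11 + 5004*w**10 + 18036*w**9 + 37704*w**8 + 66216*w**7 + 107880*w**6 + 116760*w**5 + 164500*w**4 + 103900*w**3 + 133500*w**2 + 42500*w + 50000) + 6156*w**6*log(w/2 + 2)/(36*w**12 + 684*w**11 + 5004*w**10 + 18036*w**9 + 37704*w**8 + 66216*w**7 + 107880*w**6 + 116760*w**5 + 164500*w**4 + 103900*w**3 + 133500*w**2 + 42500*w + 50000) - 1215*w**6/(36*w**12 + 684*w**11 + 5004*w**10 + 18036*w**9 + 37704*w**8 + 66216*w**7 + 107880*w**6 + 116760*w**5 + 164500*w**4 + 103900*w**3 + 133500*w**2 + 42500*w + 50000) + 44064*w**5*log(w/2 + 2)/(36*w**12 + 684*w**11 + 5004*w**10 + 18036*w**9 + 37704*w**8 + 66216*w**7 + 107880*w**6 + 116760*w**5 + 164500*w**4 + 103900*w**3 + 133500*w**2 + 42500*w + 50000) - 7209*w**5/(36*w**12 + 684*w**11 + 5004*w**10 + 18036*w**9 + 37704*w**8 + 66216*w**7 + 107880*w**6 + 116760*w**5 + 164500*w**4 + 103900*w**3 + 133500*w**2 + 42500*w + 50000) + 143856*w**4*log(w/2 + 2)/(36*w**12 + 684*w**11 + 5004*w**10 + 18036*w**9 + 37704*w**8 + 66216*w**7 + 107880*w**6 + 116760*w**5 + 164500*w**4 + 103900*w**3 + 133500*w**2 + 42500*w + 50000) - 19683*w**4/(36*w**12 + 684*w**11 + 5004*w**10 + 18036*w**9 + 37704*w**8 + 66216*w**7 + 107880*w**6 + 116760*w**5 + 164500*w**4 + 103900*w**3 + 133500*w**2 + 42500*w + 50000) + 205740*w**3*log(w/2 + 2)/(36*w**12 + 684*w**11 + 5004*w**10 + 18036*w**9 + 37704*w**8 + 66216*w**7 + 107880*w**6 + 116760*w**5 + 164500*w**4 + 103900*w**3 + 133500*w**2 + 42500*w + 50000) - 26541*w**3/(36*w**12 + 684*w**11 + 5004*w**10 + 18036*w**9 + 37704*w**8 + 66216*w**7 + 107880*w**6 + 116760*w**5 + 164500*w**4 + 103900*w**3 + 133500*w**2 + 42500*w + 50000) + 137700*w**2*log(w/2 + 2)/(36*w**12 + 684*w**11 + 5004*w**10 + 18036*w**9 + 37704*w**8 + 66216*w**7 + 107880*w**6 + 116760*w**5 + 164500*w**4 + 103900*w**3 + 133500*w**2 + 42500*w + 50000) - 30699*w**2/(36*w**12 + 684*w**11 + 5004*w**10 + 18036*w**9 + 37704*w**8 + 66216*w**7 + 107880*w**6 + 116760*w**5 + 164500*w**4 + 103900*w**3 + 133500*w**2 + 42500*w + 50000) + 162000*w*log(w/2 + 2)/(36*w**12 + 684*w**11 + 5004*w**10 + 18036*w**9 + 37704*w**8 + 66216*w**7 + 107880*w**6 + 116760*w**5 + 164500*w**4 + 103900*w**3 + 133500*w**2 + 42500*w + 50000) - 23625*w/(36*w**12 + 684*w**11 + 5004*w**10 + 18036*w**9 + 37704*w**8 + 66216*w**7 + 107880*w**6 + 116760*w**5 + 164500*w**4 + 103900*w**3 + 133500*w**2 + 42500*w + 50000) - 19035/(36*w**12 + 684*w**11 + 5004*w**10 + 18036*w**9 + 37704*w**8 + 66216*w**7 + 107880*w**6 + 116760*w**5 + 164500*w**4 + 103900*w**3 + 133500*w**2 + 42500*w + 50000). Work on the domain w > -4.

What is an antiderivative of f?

An antiderivative is F(w) = (-27*w**2*log(w/2 + 2) - 270*w*log(w/2 + 2) - 675*log(w/2 + 2) + 54)/(12*w**6 + 120*w**5 + 324*w**4 + 240*w**3 + 620*w**2 + 200*w + 500).

f has the shape u'v + uv' for u = -3/(2*(w**4 + 2*w**2 + 5/3)) and v = 3*log(w/2 + 2)/2 - 3/(w + 5)**2 — it is the derivative of the product u*v.
Check: d/dw[(-27*w**2*log(w/2 + 2) - 270*w*log(w/2 + 2) - 675*log(w/2 + 2) + 54)/(12*w**6 + 120*w**5 + 324*w**4 + 240*w**3 + 620*w**2 + 200*w + 500)] = (324*w**7*log(w/2 + 2) - 81*w**7 + 6156*w**6*log(w/2 + 2) - 1215*w**6 + 44064*w**5*log(w/2 + 2) - 7209*w**5 + 143856*w**4*log(w/2 + 2) - 19683*w**4 + 205740*w**3*log(w/2 + 2) - 26541*w**3 + 137700*w**2*log(w/2 + 2) - 30699*w**2 + 162000*w*log(w/2 + 2) - 23625*w - 19035)/(36*w**12 + 684*w**11 + 5004*w**10 + 18036*w**9 + 37704*w**8 + 66216*w**7 + 107880*w**6 + 116760*w**5 + 164500*w**4 + 103900*w**3 + 133500*w**2 + 42500*w + 50000), which equals f(w).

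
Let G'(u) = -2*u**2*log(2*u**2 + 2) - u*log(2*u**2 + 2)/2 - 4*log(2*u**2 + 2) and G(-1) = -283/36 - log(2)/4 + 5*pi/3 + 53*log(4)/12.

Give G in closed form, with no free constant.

G(u) = 4*u**3/9 + u**2/4 + 20*u/3 + (-2*u**3/3 - u**2/4 - 4*u)*log(2*u**2 + 2) - log(u**2 + 1)/4 - 20*atan(u)/3 - 1

Integrate term by term and add the pieces.
A general antiderivative is 4*u**3/9 + u**2/4 + 20*u/3 + (-2*u**3/3 - u**2/4 - 4*u)*log(2*u**2 + 2) - log(u**2 + 1)/4 - 20*atan(u)/3 + C.
The condition gives C = -283/36 - log(2)/4 + 5*pi/3 + 53*log(4)/12 - (-247/36 - log(2)/4 + 5*pi/3 + 53*log(4)/12) = -1.
So G(u) = 4*u**3/9 + u**2/4 + 20*u/3 + (-2*u**3/3 - u**2/4 - 4*u)*log(2*u**2 + 2) - log(u**2 + 1)/4 - 20*atan(u)/3 - 1.
Check: d/du[4*u**3/9 + u**2/4 + 20*u/3 + (-2*u**3/3 - u**2/4 - 4*u)*log(2*u**2 + 2) - log(u**2 + 1)/4 - 20*atan(u)/3 - 1] = -2*u**2*log(u**2 + 1) - 2*u**2*log(2) - u*log(u**2 + 1)/2 - u*log(2)/2 - 4*log(u**2 + 1) - 4*log(2), which equals G'(u).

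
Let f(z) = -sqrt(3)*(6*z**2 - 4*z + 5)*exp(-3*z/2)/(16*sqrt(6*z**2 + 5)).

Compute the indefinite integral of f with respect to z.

F(z) = sqrt(3)*sqrt(6*z**2 + 5)*exp(-3*z/2)/24 + C

f has the shape u'v + uv' for u = sqrt(2*z**2 + 5/3)/8 and v = exp(-3*z/2) — it is the derivative of the product u*v.
Check: d/dz[sqrt(3)*sqrt(6*z**2 + 5)*exp(-3*z/2)/24] = (-6*sqrt(3)*z**2 + 4*sqrt(3)*z - 5*sqrt(3))*exp(-3*z/2)/(16*sqrt(6*z**2 + 5)), which equals f(z).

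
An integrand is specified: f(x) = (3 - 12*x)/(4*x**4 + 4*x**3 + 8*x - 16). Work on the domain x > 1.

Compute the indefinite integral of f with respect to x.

Factor the denominator (4*(x - 1)*(x + 2)*(x**2 + 2)) and decompose: f = (5*x - 4)/(8*(x**2 + 2)) - 3/(8*(x + 2)) - 1/(4*(x - 1)); each piece integrates to a log, atan, or power term.
Check: d/dx[(-4*log(x - 1) - 6*log(x + 2) + 5*log(x**2 + 2) - 4*sqrt(2)*atan(sqrt(2)*x/2))/16] = (3 - 12*x)/(4*x**4 + 4*x**3 + 8*x - 16) = f(x).

F(x) = (-4*log(x - 1) - 6*log(x + 2) + 5*log(x**2 + 2) - 4*sqrt(2)*atan(sqrt(2)*x/2))/16 + C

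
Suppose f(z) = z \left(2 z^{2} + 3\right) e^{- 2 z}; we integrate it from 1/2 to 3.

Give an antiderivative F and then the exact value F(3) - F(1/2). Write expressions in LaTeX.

f has the shape u'v + uv' for u = - z^{3} - \frac{3 z^{2}}{2} - 3 z - \frac{3}{2} and v = e^{- 2 z} — it is the derivative of the product u*v.
F(z) = - z^{3} e^{- 2 z} - \frac{3 z^{2} e^{- 2 z}}{2} - 3 z e^{- 2 z} - \frac{3 e^{- 2 z}}{2} is an antiderivative of f.
Check: d/dz[- z^{3} e^{- 2 z} - \frac{3 z^{2} e^{- 2 z}}{2} - 3 z e^{- 2 z} - \frac{3 e^{- 2 z}}{2}] = \left(2 z^{3} + 3 z\right) e^{- 2 z}, which equals f(z).
F(3) = - \frac{51}{e^{6}}; F(1/2) = - \frac{7}{2 e}.
Integral = F(3) - F(1/2) = - \frac{51}{e^{6}} + \frac{7}{2 e}.

Antiderivative: F(z) = - z^{3} e^{- 2 z} - \frac{3 z^{2} e^{- 2 z}}{2} - 3 z e^{- 2 z} - \frac{3 e^{- 2 z}}{2}; value = - \frac{51}{e^{6}} + \frac{7}{2 e}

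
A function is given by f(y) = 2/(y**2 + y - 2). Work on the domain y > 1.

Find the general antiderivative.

F(y) = -2*(-log(y - 1) + log(y + 2))/3 + C

Factor the denominator ((y - 1)*(y + 2)) and decompose: f = -2/(3*(y + 2)) + 2/(3*(y - 1)); each piece integrates to a log, atan, or power term.
Check: d/dy[-2*(-log(y - 1) + log(y + 2))/3] = 2/(y**2 + y - 2) = f(y).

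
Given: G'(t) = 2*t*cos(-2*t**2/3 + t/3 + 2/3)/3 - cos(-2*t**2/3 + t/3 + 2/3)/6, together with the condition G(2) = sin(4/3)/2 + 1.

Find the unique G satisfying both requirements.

G'(t) matches the chain-rule pattern g'(h)*h' with inner function h(t) = -2*t**2/3 + t/3 + 2/3; substituting u = h(t) collapses the integral.
A general antiderivative is -sin(-2*t**2/3 + t/3 + 2/3)/2 + C.
The condition gives C = sin(4/3)/2 + 1 - (sin(4/3)/2) = 1.
So G(t) = 1 - sin(-2*t**2/3 + t/3 + 2/3)/2.
Check: d/dt[1 - sin(-2*t**2/3 + t/3 + 2/3)/2] = 2*t*cos(-2*t**2/3 + t/3 + 2/3)/3 - cos(-2*t**2/3 + t/3 + 2/3)/6 = G'(t).

G(t) = 1 - sin(-2*t**2/3 + t/3 + 2/3)/2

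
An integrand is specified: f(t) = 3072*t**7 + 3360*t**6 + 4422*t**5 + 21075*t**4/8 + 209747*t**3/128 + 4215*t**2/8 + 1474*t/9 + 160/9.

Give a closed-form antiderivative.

An antiderivative is F(t) = 3*(4*t**2 + 5*t/4 + 4/3)**4/2.

f matches the chain-rule pattern g'(h)*h' with inner function h(t) = 4*t**2 + 5*t/4 + 4/3; substituting u = h(t) collapses the integral.
Check: d/dt[3*(4*t**2 + 5*t/4 + 4/3)**4/2] = 3072*t**7 + 3360*t**6 + 4422*t**5 + 21075*t**4/8 + 209747*t**3/128 + 4215*t**2/8 + 1474*t/9 + 160/9 = f(t).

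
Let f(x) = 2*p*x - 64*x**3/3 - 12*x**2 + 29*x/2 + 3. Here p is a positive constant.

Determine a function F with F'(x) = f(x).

An antiderivative is F(x) = p*x**2 - 16*x**4/3 - 4*x**3 + 29*x**2/4 + 3*x.

Integrate term by term and add the pieces.
Check: d/dx[p*x**2 - 16*x**4/3 - 4*x**3 + 29*x**2/4 + 3*x] = 2*p*x - 64*x**3/3 - 12*x**2 + 29*x/2 + 3 = f(x).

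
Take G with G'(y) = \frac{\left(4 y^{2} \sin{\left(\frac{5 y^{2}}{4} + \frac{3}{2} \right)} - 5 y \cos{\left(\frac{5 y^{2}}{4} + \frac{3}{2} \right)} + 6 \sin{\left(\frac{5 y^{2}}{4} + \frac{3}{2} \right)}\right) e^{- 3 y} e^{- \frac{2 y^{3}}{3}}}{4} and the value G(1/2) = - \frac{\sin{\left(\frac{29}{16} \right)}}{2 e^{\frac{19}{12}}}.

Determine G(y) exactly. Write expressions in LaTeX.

G(y) = - \frac{e^{- \frac{2 y^{3}}{3} - 3 y} \sin{\left(\frac{5 y^{2}}{4} + \frac{3}{2} \right)}}{2}

G'(y) has the shape u'v + uv' for u = - \frac{e^{- \frac{2 y^{3}}{3} - 3 y}}{2} and v = \sin{\left(\frac{5 y^{2}}{4} + \frac{3}{2} \right)} — it is the derivative of the product u*v.
A general antiderivative is - \frac{e^{- \frac{2 y^{3}}{3} - 3 y} \sin{\left(\frac{5 y^{2}}{4} + \frac{3}{2} \right)}}{2} + C.
The condition gives C = - \frac{\sin{\left(\frac{29}{16} \right)}}{2 e^{\frac{19}{12}}} - (- \frac{\sin{\left(\frac{29}{16} \right)}}{2 e^{\frac{19}{12}}}) = 0.
So G(y) = - \frac{e^{- \frac{2 y^{3}}{3} - 3 y} \sin{\left(\frac{5 y^{2}}{4} + \frac{3}{2} \right)}}{2}.
Check: d/dy[- \frac{e^{- \frac{2 y^{3}}{3} - 3 y} \sin{\left(\frac{5 y^{2}}{4} + \frac{3}{2} \right)}}{2}] = \frac{\left(4 y^{2} \sin{\left(\frac{5 y^{2}}{4} + \frac{3}{2} \right)} - 5 y \cos{\left(\frac{5 y^{2}}{4} + \frac{3}{2} \right)} + 6 \sin{\left(\frac{5 y^{2}}{4} + \frac{3}{2} \right)}\right) e^{- 3 y} e^{- \frac{2 y^{3}}{3}}}{4} = G'(y).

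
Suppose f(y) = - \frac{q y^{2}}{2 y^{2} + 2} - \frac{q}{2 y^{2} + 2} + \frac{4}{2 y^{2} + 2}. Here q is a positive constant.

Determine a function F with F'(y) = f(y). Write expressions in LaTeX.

An antiderivative is F(y) = - \frac{q y}{2} + 2 \operatorname{atan}{\left(y \right)}.

Integrate term by term and add the pieces.
Check: d/dy[- \frac{q y}{2} + 2 \operatorname{atan}{\left(y \right)}] = \frac{- q y^{2} - q + 4}{2 y^{2} + 2}, which equals f(y).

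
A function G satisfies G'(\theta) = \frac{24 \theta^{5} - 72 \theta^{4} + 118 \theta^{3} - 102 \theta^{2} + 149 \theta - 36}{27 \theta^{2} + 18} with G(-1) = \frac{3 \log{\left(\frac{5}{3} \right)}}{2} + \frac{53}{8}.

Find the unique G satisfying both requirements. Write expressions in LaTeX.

G(\theta) = \frac{16 \theta^{4} - 64 \theta^{3} + 136 \theta^{2} - 144 \theta + 108 \log{\left(\theta^{2} + \frac{2}{3} \right)} + 117}{72}

For G(\theta) to be correct, d/d\theta[G] must agree with the stated G'(\theta) identically.
A general antiderivative is 2 \left(\frac{\theta^{2}}{3} - \frac{2 \theta}{3} + \frac{3}{4}\right)^{2} + \frac{3 \log{\left(\theta^{2} + \frac{2}{3} \right)}}{2} + C.
The condition gives C = \frac{3 \log{\left(\frac{5}{3} \right)}}{2} + \frac{53}{8} - (\frac{3 \log{\left(\frac{5}{3} \right)}}{2} + \frac{49}{8}) = \frac{1}{2}.
So G(\theta) = \frac{16 \theta^{4} - 64 \theta^{3} + 136 \theta^{2} - 144 \theta + 108 \log{\left(\theta^{2} + \frac{2}{3} \right)} + 117}{72}.
Check: d/d\theta[\frac{16 \theta^{4} - 64 \theta^{3} + 136 \theta^{2} - 144 \theta + 108 \log{\left(\theta^{2} + \frac{2}{3} \right)} + 117}{72}] = \frac{24 \theta^{5} - 72 \theta^{4} + 118 \theta^{3} - 102 \theta^{2} + 149 \theta - 36}{27 \theta^{2} + 18} = G'(\theta).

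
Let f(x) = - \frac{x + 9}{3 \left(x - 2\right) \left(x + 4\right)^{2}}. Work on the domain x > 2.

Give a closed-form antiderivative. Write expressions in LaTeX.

Factor the denominator (3 \left(x - 2\right) \left(x + 4\right)^{2}) and decompose: f = \frac{11}{108 \left(x + 4\right)} + \frac{5}{18 \left(x + 4\right)^{2}} - \frac{11}{108 \left(x - 2\right)}; each piece integrates to a log, atan, or power term.
Check: d/dx[\frac{- 11 x \log{\left(x - 2 \right)} + 11 x \log{\left(x + 4 \right)} - 44 \log{\left(x - 2 \right)} + 44 \log{\left(x + 4 \right)} - 30}{108 x + 432}] = \frac{- x - 9}{3 x^{3} + 18 x^{2} - 96}, which equals f(x).

An antiderivative is F(x) = \frac{- 11 x \log{\left(x - 2 \right)} + 11 x \log{\left(x + 4 \right)} - 44 \log{\left(x - 2 \right)} + 44 \log{\left(x + 4 \right)} - 30}{108 x + 432}.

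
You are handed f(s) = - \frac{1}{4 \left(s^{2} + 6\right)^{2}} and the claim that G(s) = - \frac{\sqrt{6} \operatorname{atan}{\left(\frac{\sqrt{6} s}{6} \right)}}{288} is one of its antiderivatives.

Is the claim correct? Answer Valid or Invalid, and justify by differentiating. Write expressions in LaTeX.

Invalid: d/ds[G] - f = \frac{6 - s^{2}}{48 s^{4} + 576 s^{2} + 1728}, which is not 0.

d/ds[G] = - \frac{1}{48 s^{2} + 288}
d/ds[G] - f(s) = \frac{6 - s^{2}}{48 s^{4} + 576 s^{2} + 1728} != 0.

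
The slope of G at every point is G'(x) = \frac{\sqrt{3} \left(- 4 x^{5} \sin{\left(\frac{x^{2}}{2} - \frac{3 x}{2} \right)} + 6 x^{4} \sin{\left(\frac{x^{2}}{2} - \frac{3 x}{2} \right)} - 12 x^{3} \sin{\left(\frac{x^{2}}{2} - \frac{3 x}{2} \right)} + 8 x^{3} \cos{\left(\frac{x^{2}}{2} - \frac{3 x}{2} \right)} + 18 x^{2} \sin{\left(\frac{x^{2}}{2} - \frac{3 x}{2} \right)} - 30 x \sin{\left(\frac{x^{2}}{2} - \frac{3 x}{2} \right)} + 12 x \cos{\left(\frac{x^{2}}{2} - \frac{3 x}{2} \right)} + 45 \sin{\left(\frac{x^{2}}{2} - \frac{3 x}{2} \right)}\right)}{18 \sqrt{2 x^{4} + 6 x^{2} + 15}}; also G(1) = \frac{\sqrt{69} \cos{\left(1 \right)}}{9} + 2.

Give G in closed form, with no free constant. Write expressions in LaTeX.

G(x) = \frac{\sqrt{\frac{2 x^{4}}{3} + 2 x^{2} + 5} \cos{\left(\frac{x^{2}}{2} - \frac{3 x}{2} \right)}}{3} + 2

G'(x) has the shape u'v + uv' for u = \frac{\sqrt{\frac{2 x^{4}}{3} + 2 x^{2} + 5}}{3} and v = \cos{\left(\frac{x^{2}}{2} - \frac{3 x}{2} \right)} — it is the derivative of the product u*v.
A general antiderivative is \frac{\sqrt{\frac{2 x^{4}}{3} + 2 x^{2} + 5} \cos{\left(\frac{x^{2}}{2} - \frac{3 x}{2} \right)}}{3} + C.
The condition gives C = \frac{\sqrt{69} \cos{\left(1 \right)}}{9} + 2 - (\frac{\sqrt{69} \cos{\left(1 \right)}}{9}) = 2.
So G(x) = \frac{\sqrt{\frac{2 x^{4}}{3} + 2 x^{2} + 5} \cos{\left(\frac{x^{2}}{2} - \frac{3 x}{2} \right)}}{3} + 2.
Check: d/dx[\frac{\sqrt{\frac{2 x^{4}}{3} + 2 x^{2} + 5} \cos{\left(\frac{x^{2}}{2} - \frac{3 x}{2} \right)}}{3} + 2] = \frac{\sqrt{3} \left(- 4 x^{5} \sin{\left(\frac{x^{2}}{2} - \frac{3 x}{2} \right)} + 6 x^{4} \sin{\left(\frac{x^{2}}{2} - \frac{3 x}{2} \right)} - 12 x^{3} \sin{\left(\frac{x^{2}}{2} - \frac{3 x}{2} \right)} + 8 x^{3} \cos{\left(\frac{x^{2}}{2} - \frac{3 x}{2} \right)} + 18 x^{2} \sin{\left(\frac{x^{2}}{2} - \frac{3 x}{2} \right)} - 30 x \sin{\left(\frac{x^{2}}{2} - \frac{3 x}{2} \right)} + 12 x \cos{\left(\frac{x^{2}}{2} - \frac{3 x}{2} \right)} + 45 \sin{\left(\frac{x^{2}}{2} - \frac{3 x}{2} \right)}\right)}{18 \sqrt{2 x^{4} + 6 x^{2} + 15}} = G'(x).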